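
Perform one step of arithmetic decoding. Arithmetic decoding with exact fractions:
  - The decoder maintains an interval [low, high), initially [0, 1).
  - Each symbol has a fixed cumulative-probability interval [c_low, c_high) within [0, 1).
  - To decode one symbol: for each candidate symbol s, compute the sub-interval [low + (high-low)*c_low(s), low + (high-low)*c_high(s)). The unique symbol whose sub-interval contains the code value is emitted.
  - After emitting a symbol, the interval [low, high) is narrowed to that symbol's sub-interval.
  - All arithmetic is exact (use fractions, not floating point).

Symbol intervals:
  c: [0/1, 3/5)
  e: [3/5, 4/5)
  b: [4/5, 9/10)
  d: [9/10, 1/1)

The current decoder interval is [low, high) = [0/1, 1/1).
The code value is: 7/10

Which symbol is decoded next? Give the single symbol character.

Interval width = high − low = 1/1 − 0/1 = 1/1
Scaled code = (code − low) / width = (7/10 − 0/1) / 1/1 = 7/10
  c: [0/1, 3/5) 
  e: [3/5, 4/5) ← scaled code falls here ✓
  b: [4/5, 9/10) 
  d: [9/10, 1/1) 

Answer: e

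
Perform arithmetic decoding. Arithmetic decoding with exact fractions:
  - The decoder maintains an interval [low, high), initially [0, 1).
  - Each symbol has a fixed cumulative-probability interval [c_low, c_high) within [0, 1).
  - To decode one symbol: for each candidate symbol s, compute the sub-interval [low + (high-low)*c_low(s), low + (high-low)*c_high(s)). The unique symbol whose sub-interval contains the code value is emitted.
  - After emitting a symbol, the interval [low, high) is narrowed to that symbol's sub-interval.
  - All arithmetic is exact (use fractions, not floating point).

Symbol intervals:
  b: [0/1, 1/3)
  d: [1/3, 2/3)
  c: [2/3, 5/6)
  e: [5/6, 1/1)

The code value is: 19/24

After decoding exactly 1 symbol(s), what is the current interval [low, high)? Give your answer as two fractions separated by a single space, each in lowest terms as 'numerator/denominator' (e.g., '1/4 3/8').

Step 1: interval [0/1, 1/1), width = 1/1 - 0/1 = 1/1
  'b': [0/1 + 1/1*0/1, 0/1 + 1/1*1/3) = [0/1, 1/3)
  'd': [0/1 + 1/1*1/3, 0/1 + 1/1*2/3) = [1/3, 2/3)
  'c': [0/1 + 1/1*2/3, 0/1 + 1/1*5/6) = [2/3, 5/6) <- contains code 19/24
  'e': [0/1 + 1/1*5/6, 0/1 + 1/1*1/1) = [5/6, 1/1)
  emit 'c', narrow to [2/3, 5/6)

Answer: 2/3 5/6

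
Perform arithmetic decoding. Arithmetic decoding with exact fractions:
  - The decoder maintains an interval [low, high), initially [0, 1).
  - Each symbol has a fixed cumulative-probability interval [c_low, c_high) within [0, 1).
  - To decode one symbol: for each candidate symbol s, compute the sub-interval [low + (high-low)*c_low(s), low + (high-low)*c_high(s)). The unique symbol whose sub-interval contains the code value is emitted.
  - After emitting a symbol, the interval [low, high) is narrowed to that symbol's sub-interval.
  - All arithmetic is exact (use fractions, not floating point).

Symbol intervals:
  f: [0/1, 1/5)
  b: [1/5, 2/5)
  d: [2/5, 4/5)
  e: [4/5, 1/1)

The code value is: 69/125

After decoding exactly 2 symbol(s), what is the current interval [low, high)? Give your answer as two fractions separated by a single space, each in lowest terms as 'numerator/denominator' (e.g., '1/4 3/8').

Step 1: interval [0/1, 1/1), width = 1/1 - 0/1 = 1/1
  'f': [0/1 + 1/1*0/1, 0/1 + 1/1*1/5) = [0/1, 1/5)
  'b': [0/1 + 1/1*1/5, 0/1 + 1/1*2/5) = [1/5, 2/5)
  'd': [0/1 + 1/1*2/5, 0/1 + 1/1*4/5) = [2/5, 4/5) <- contains code 69/125
  'e': [0/1 + 1/1*4/5, 0/1 + 1/1*1/1) = [4/5, 1/1)
  emit 'd', narrow to [2/5, 4/5)
Step 2: interval [2/5, 4/5), width = 4/5 - 2/5 = 2/5
  'f': [2/5 + 2/5*0/1, 2/5 + 2/5*1/5) = [2/5, 12/25)
  'b': [2/5 + 2/5*1/5, 2/5 + 2/5*2/5) = [12/25, 14/25) <- contains code 69/125
  'd': [2/5 + 2/5*2/5, 2/5 + 2/5*4/5) = [14/25, 18/25)
  'e': [2/5 + 2/5*4/5, 2/5 + 2/5*1/1) = [18/25, 4/5)
  emit 'b', narrow to [12/25, 14/25)

Answer: 12/25 14/25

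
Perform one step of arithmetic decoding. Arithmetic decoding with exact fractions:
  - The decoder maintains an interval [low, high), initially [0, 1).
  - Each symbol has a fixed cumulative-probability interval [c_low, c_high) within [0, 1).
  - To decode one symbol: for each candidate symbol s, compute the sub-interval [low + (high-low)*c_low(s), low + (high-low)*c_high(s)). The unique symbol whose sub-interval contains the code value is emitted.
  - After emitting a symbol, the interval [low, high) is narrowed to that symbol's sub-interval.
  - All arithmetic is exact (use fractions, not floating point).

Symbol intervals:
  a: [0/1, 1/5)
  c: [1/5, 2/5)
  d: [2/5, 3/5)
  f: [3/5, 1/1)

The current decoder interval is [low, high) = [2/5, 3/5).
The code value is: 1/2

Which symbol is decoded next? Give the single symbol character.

Answer: d

Derivation:
Interval width = high − low = 3/5 − 2/5 = 1/5
Scaled code = (code − low) / width = (1/2 − 2/5) / 1/5 = 1/2
  a: [0/1, 1/5) 
  c: [1/5, 2/5) 
  d: [2/5, 3/5) ← scaled code falls here ✓
  f: [3/5, 1/1) 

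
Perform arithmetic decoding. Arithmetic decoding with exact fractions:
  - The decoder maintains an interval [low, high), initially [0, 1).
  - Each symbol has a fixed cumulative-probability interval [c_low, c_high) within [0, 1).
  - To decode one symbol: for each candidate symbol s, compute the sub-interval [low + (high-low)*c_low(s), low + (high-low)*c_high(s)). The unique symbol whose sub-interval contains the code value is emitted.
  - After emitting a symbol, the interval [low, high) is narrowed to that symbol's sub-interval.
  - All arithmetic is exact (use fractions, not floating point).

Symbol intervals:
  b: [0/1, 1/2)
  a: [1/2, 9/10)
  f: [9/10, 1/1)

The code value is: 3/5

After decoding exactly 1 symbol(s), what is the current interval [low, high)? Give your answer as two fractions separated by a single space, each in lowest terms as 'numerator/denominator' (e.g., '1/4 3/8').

Step 1: interval [0/1, 1/1), width = 1/1 - 0/1 = 1/1
  'b': [0/1 + 1/1*0/1, 0/1 + 1/1*1/2) = [0/1, 1/2)
  'a': [0/1 + 1/1*1/2, 0/1 + 1/1*9/10) = [1/2, 9/10) <- contains code 3/5
  'f': [0/1 + 1/1*9/10, 0/1 + 1/1*1/1) = [9/10, 1/1)
  emit 'a', narrow to [1/2, 9/10)

Answer: 1/2 9/10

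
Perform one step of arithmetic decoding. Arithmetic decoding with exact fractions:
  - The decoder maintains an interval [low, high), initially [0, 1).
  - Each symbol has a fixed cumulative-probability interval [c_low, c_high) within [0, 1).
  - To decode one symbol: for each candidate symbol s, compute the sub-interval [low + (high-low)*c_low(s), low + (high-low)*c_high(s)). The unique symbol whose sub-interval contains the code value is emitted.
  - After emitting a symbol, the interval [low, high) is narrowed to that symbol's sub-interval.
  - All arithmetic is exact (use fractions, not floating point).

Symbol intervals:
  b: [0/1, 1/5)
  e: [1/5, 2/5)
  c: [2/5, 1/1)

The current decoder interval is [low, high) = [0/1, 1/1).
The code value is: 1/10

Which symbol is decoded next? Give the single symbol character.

Answer: b

Derivation:
Interval width = high − low = 1/1 − 0/1 = 1/1
Scaled code = (code − low) / width = (1/10 − 0/1) / 1/1 = 1/10
  b: [0/1, 1/5) ← scaled code falls here ✓
  e: [1/5, 2/5) 
  c: [2/5, 1/1) 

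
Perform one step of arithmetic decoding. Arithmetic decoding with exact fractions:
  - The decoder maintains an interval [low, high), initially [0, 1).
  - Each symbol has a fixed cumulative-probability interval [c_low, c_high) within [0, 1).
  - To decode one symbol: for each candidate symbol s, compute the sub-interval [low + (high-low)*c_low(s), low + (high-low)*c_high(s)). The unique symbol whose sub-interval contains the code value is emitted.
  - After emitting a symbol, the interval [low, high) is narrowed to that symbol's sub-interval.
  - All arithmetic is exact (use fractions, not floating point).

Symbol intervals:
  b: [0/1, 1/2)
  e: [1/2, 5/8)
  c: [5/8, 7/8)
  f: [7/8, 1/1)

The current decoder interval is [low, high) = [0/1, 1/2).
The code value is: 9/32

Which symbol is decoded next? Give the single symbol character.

Interval width = high − low = 1/2 − 0/1 = 1/2
Scaled code = (code − low) / width = (9/32 − 0/1) / 1/2 = 9/16
  b: [0/1, 1/2) 
  e: [1/2, 5/8) ← scaled code falls here ✓
  c: [5/8, 7/8) 
  f: [7/8, 1/1) 

Answer: e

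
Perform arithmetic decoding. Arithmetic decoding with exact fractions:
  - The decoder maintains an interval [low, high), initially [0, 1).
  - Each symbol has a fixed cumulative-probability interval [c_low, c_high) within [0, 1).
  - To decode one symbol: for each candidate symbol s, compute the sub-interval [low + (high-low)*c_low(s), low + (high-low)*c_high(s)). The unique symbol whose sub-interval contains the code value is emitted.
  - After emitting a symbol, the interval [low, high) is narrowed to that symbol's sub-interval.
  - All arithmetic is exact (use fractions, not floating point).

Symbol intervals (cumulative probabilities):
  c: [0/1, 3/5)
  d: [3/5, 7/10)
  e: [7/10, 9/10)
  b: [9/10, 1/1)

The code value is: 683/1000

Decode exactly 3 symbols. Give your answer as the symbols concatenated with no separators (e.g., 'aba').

Step 1: interval [0/1, 1/1), width = 1/1 - 0/1 = 1/1
  'c': [0/1 + 1/1*0/1, 0/1 + 1/1*3/5) = [0/1, 3/5)
  'd': [0/1 + 1/1*3/5, 0/1 + 1/1*7/10) = [3/5, 7/10) <- contains code 683/1000
  'e': [0/1 + 1/1*7/10, 0/1 + 1/1*9/10) = [7/10, 9/10)
  'b': [0/1 + 1/1*9/10, 0/1 + 1/1*1/1) = [9/10, 1/1)
  emit 'd', narrow to [3/5, 7/10)
Step 2: interval [3/5, 7/10), width = 7/10 - 3/5 = 1/10
  'c': [3/5 + 1/10*0/1, 3/5 + 1/10*3/5) = [3/5, 33/50)
  'd': [3/5 + 1/10*3/5, 3/5 + 1/10*7/10) = [33/50, 67/100)
  'e': [3/5 + 1/10*7/10, 3/5 + 1/10*9/10) = [67/100, 69/100) <- contains code 683/1000
  'b': [3/5 + 1/10*9/10, 3/5 + 1/10*1/1) = [69/100, 7/10)
  emit 'e', narrow to [67/100, 69/100)
Step 3: interval [67/100, 69/100), width = 69/100 - 67/100 = 1/50
  'c': [67/100 + 1/50*0/1, 67/100 + 1/50*3/5) = [67/100, 341/500)
  'd': [67/100 + 1/50*3/5, 67/100 + 1/50*7/10) = [341/500, 171/250) <- contains code 683/1000
  'e': [67/100 + 1/50*7/10, 67/100 + 1/50*9/10) = [171/250, 86/125)
  'b': [67/100 + 1/50*9/10, 67/100 + 1/50*1/1) = [86/125, 69/100)
  emit 'd', narrow to [341/500, 171/250)

Answer: ded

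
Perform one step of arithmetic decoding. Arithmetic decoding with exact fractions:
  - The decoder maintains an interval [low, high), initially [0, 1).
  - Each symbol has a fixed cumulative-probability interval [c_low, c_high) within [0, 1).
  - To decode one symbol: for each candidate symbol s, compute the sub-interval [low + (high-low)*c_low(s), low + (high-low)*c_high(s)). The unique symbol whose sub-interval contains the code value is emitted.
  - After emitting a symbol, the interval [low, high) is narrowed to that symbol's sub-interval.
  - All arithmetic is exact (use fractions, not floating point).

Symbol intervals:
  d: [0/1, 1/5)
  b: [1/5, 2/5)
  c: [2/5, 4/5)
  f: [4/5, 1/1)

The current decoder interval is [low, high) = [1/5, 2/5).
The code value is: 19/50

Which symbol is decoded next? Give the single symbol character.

Interval width = high − low = 2/5 − 1/5 = 1/5
Scaled code = (code − low) / width = (19/50 − 1/5) / 1/5 = 9/10
  d: [0/1, 1/5) 
  b: [1/5, 2/5) 
  c: [2/5, 4/5) 
  f: [4/5, 1/1) ← scaled code falls here ✓

Answer: f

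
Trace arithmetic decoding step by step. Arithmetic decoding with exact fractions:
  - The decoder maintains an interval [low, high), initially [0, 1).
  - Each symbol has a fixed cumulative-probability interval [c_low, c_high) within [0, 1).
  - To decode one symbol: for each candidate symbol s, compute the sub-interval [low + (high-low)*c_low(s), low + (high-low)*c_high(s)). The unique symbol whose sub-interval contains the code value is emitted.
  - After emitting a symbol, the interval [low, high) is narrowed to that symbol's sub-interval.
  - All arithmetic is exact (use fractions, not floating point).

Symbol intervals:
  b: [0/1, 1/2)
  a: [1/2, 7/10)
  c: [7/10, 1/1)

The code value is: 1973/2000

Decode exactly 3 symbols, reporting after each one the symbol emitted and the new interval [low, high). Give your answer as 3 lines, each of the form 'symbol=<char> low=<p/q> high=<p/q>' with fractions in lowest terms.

Step 1: interval [0/1, 1/1), width = 1/1 - 0/1 = 1/1
  'b': [0/1 + 1/1*0/1, 0/1 + 1/1*1/2) = [0/1, 1/2)
  'a': [0/1 + 1/1*1/2, 0/1 + 1/1*7/10) = [1/2, 7/10)
  'c': [0/1 + 1/1*7/10, 0/1 + 1/1*1/1) = [7/10, 1/1) <- contains code 1973/2000
  emit 'c', narrow to [7/10, 1/1)
Step 2: interval [7/10, 1/1), width = 1/1 - 7/10 = 3/10
  'b': [7/10 + 3/10*0/1, 7/10 + 3/10*1/2) = [7/10, 17/20)
  'a': [7/10 + 3/10*1/2, 7/10 + 3/10*7/10) = [17/20, 91/100)
  'c': [7/10 + 3/10*7/10, 7/10 + 3/10*1/1) = [91/100, 1/1) <- contains code 1973/2000
  emit 'c', narrow to [91/100, 1/1)
Step 3: interval [91/100, 1/1), width = 1/1 - 91/100 = 9/100
  'b': [91/100 + 9/100*0/1, 91/100 + 9/100*1/2) = [91/100, 191/200)
  'a': [91/100 + 9/100*1/2, 91/100 + 9/100*7/10) = [191/200, 973/1000)
  'c': [91/100 + 9/100*7/10, 91/100 + 9/100*1/1) = [973/1000, 1/1) <- contains code 1973/2000
  emit 'c', narrow to [973/1000, 1/1)

Answer: symbol=c low=7/10 high=1/1
symbol=c low=91/100 high=1/1
symbol=c low=973/1000 high=1/1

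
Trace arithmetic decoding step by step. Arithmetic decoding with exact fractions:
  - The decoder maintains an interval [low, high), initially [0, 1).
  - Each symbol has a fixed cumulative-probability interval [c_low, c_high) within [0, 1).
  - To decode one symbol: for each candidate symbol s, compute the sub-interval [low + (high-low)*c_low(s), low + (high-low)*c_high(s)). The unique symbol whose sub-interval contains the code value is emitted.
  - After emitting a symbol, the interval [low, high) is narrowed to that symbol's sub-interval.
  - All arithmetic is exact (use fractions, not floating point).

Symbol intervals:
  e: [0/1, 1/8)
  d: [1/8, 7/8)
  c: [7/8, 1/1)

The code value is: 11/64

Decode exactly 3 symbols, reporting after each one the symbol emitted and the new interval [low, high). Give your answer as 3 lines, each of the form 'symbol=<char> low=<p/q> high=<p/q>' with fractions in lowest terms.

Answer: symbol=d low=1/8 high=7/8
symbol=e low=1/8 high=7/32
symbol=d low=35/256 high=53/256

Derivation:
Step 1: interval [0/1, 1/1), width = 1/1 - 0/1 = 1/1
  'e': [0/1 + 1/1*0/1, 0/1 + 1/1*1/8) = [0/1, 1/8)
  'd': [0/1 + 1/1*1/8, 0/1 + 1/1*7/8) = [1/8, 7/8) <- contains code 11/64
  'c': [0/1 + 1/1*7/8, 0/1 + 1/1*1/1) = [7/8, 1/1)
  emit 'd', narrow to [1/8, 7/8)
Step 2: interval [1/8, 7/8), width = 7/8 - 1/8 = 3/4
  'e': [1/8 + 3/4*0/1, 1/8 + 3/4*1/8) = [1/8, 7/32) <- contains code 11/64
  'd': [1/8 + 3/4*1/8, 1/8 + 3/4*7/8) = [7/32, 25/32)
  'c': [1/8 + 3/4*7/8, 1/8 + 3/4*1/1) = [25/32, 7/8)
  emit 'e', narrow to [1/8, 7/32)
Step 3: interval [1/8, 7/32), width = 7/32 - 1/8 = 3/32
  'e': [1/8 + 3/32*0/1, 1/8 + 3/32*1/8) = [1/8, 35/256)
  'd': [1/8 + 3/32*1/8, 1/8 + 3/32*7/8) = [35/256, 53/256) <- contains code 11/64
  'c': [1/8 + 3/32*7/8, 1/8 + 3/32*1/1) = [53/256, 7/32)
  emit 'd', narrow to [35/256, 53/256)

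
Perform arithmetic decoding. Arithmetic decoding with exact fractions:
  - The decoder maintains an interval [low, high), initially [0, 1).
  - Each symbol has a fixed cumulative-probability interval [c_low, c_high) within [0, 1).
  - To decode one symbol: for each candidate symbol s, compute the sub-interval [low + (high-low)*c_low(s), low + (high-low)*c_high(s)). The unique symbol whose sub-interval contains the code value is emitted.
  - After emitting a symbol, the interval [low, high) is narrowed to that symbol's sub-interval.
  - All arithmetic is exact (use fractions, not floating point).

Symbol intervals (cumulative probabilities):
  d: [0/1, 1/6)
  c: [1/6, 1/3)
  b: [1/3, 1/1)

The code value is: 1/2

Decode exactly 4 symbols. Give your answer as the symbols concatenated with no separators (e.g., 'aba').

Step 1: interval [0/1, 1/1), width = 1/1 - 0/1 = 1/1
  'd': [0/1 + 1/1*0/1, 0/1 + 1/1*1/6) = [0/1, 1/6)
  'c': [0/1 + 1/1*1/6, 0/1 + 1/1*1/3) = [1/6, 1/3)
  'b': [0/1 + 1/1*1/3, 0/1 + 1/1*1/1) = [1/3, 1/1) <- contains code 1/2
  emit 'b', narrow to [1/3, 1/1)
Step 2: interval [1/3, 1/1), width = 1/1 - 1/3 = 2/3
  'd': [1/3 + 2/3*0/1, 1/3 + 2/3*1/6) = [1/3, 4/9)
  'c': [1/3 + 2/3*1/6, 1/3 + 2/3*1/3) = [4/9, 5/9) <- contains code 1/2
  'b': [1/3 + 2/3*1/3, 1/3 + 2/3*1/1) = [5/9, 1/1)
  emit 'c', narrow to [4/9, 5/9)
Step 3: interval [4/9, 5/9), width = 5/9 - 4/9 = 1/9
  'd': [4/9 + 1/9*0/1, 4/9 + 1/9*1/6) = [4/9, 25/54)
  'c': [4/9 + 1/9*1/6, 4/9 + 1/9*1/3) = [25/54, 13/27)
  'b': [4/9 + 1/9*1/3, 4/9 + 1/9*1/1) = [13/27, 5/9) <- contains code 1/2
  emit 'b', narrow to [13/27, 5/9)
Step 4: interval [13/27, 5/9), width = 5/9 - 13/27 = 2/27
  'd': [13/27 + 2/27*0/1, 13/27 + 2/27*1/6) = [13/27, 40/81)
  'c': [13/27 + 2/27*1/6, 13/27 + 2/27*1/3) = [40/81, 41/81) <- contains code 1/2
  'b': [13/27 + 2/27*1/3, 13/27 + 2/27*1/1) = [41/81, 5/9)
  emit 'c', narrow to [40/81, 41/81)

Answer: bcbc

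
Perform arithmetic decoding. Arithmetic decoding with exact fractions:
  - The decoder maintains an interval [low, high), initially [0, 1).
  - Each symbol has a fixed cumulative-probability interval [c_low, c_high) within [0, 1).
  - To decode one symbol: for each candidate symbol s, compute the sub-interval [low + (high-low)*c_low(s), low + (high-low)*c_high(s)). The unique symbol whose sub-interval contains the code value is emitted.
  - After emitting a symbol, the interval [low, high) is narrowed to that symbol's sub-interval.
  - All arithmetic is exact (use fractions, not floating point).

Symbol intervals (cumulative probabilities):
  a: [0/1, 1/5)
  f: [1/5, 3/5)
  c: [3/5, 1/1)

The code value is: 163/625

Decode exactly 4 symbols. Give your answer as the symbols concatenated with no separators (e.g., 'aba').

Step 1: interval [0/1, 1/1), width = 1/1 - 0/1 = 1/1
  'a': [0/1 + 1/1*0/1, 0/1 + 1/1*1/5) = [0/1, 1/5)
  'f': [0/1 + 1/1*1/5, 0/1 + 1/1*3/5) = [1/5, 3/5) <- contains code 163/625
  'c': [0/1 + 1/1*3/5, 0/1 + 1/1*1/1) = [3/5, 1/1)
  emit 'f', narrow to [1/5, 3/5)
Step 2: interval [1/5, 3/5), width = 3/5 - 1/5 = 2/5
  'a': [1/5 + 2/5*0/1, 1/5 + 2/5*1/5) = [1/5, 7/25) <- contains code 163/625
  'f': [1/5 + 2/5*1/5, 1/5 + 2/5*3/5) = [7/25, 11/25)
  'c': [1/5 + 2/5*3/5, 1/5 + 2/5*1/1) = [11/25, 3/5)
  emit 'a', narrow to [1/5, 7/25)
Step 3: interval [1/5, 7/25), width = 7/25 - 1/5 = 2/25
  'a': [1/5 + 2/25*0/1, 1/5 + 2/25*1/5) = [1/5, 27/125)
  'f': [1/5 + 2/25*1/5, 1/5 + 2/25*3/5) = [27/125, 31/125)
  'c': [1/5 + 2/25*3/5, 1/5 + 2/25*1/1) = [31/125, 7/25) <- contains code 163/625
  emit 'c', narrow to [31/125, 7/25)
Step 4: interval [31/125, 7/25), width = 7/25 - 31/125 = 4/125
  'a': [31/125 + 4/125*0/1, 31/125 + 4/125*1/5) = [31/125, 159/625)
  'f': [31/125 + 4/125*1/5, 31/125 + 4/125*3/5) = [159/625, 167/625) <- contains code 163/625
  'c': [31/125 + 4/125*3/5, 31/125 + 4/125*1/1) = [167/625, 7/25)
  emit 'f', narrow to [159/625, 167/625)

Answer: facf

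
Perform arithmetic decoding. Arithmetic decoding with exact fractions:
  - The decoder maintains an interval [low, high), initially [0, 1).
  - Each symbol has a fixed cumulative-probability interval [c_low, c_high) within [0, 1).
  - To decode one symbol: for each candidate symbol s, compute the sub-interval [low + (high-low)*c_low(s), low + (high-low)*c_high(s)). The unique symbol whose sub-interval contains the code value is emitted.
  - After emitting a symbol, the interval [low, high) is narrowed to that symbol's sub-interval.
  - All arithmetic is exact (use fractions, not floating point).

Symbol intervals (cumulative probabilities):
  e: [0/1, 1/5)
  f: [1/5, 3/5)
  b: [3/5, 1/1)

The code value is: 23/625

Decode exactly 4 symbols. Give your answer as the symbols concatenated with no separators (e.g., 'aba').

Step 1: interval [0/1, 1/1), width = 1/1 - 0/1 = 1/1
  'e': [0/1 + 1/1*0/1, 0/1 + 1/1*1/5) = [0/1, 1/5) <- contains code 23/625
  'f': [0/1 + 1/1*1/5, 0/1 + 1/1*3/5) = [1/5, 3/5)
  'b': [0/1 + 1/1*3/5, 0/1 + 1/1*1/1) = [3/5, 1/1)
  emit 'e', narrow to [0/1, 1/5)
Step 2: interval [0/1, 1/5), width = 1/5 - 0/1 = 1/5
  'e': [0/1 + 1/5*0/1, 0/1 + 1/5*1/5) = [0/1, 1/25) <- contains code 23/625
  'f': [0/1 + 1/5*1/5, 0/1 + 1/5*3/5) = [1/25, 3/25)
  'b': [0/1 + 1/5*3/5, 0/1 + 1/5*1/1) = [3/25, 1/5)
  emit 'e', narrow to [0/1, 1/25)
Step 3: interval [0/1, 1/25), width = 1/25 - 0/1 = 1/25
  'e': [0/1 + 1/25*0/1, 0/1 + 1/25*1/5) = [0/1, 1/125)
  'f': [0/1 + 1/25*1/5, 0/1 + 1/25*3/5) = [1/125, 3/125)
  'b': [0/1 + 1/25*3/5, 0/1 + 1/25*1/1) = [3/125, 1/25) <- contains code 23/625
  emit 'b', narrow to [3/125, 1/25)
Step 4: interval [3/125, 1/25), width = 1/25 - 3/125 = 2/125
  'e': [3/125 + 2/125*0/1, 3/125 + 2/125*1/5) = [3/125, 17/625)
  'f': [3/125 + 2/125*1/5, 3/125 + 2/125*3/5) = [17/625, 21/625)
  'b': [3/125 + 2/125*3/5, 3/125 + 2/125*1/1) = [21/625, 1/25) <- contains code 23/625
  emit 'b', narrow to [21/625, 1/25)

Answer: eebb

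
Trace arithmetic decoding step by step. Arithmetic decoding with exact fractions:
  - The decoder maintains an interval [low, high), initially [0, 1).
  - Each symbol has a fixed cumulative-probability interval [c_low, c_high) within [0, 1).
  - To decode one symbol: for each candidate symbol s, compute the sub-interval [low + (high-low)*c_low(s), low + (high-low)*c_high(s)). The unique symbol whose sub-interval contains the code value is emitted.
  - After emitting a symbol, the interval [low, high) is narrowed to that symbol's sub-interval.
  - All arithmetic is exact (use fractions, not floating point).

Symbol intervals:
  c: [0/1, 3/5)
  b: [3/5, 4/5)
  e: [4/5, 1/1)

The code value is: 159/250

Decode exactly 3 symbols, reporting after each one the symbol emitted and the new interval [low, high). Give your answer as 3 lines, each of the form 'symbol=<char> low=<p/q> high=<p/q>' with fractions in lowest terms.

Answer: symbol=b low=3/5 high=4/5
symbol=c low=3/5 high=18/25
symbol=c low=3/5 high=84/125

Derivation:
Step 1: interval [0/1, 1/1), width = 1/1 - 0/1 = 1/1
  'c': [0/1 + 1/1*0/1, 0/1 + 1/1*3/5) = [0/1, 3/5)
  'b': [0/1 + 1/1*3/5, 0/1 + 1/1*4/5) = [3/5, 4/5) <- contains code 159/250
  'e': [0/1 + 1/1*4/5, 0/1 + 1/1*1/1) = [4/5, 1/1)
  emit 'b', narrow to [3/5, 4/5)
Step 2: interval [3/5, 4/5), width = 4/5 - 3/5 = 1/5
  'c': [3/5 + 1/5*0/1, 3/5 + 1/5*3/5) = [3/5, 18/25) <- contains code 159/250
  'b': [3/5 + 1/5*3/5, 3/5 + 1/5*4/5) = [18/25, 19/25)
  'e': [3/5 + 1/5*4/5, 3/5 + 1/5*1/1) = [19/25, 4/5)
  emit 'c', narrow to [3/5, 18/25)
Step 3: interval [3/5, 18/25), width = 18/25 - 3/5 = 3/25
  'c': [3/5 + 3/25*0/1, 3/5 + 3/25*3/5) = [3/5, 84/125) <- contains code 159/250
  'b': [3/5 + 3/25*3/5, 3/5 + 3/25*4/5) = [84/125, 87/125)
  'e': [3/5 + 3/25*4/5, 3/5 + 3/25*1/1) = [87/125, 18/25)
  emit 'c', narrow to [3/5, 84/125)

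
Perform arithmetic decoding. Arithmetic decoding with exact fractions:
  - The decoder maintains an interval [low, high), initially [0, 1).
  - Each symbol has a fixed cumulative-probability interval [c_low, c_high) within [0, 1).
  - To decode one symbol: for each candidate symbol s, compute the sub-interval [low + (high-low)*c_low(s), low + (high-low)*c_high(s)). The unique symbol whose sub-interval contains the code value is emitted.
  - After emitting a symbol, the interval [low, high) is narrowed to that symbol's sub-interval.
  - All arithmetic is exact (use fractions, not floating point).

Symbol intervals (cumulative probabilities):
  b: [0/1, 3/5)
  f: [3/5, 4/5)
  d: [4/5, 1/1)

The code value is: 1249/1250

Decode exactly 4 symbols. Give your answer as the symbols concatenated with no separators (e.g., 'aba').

Step 1: interval [0/1, 1/1), width = 1/1 - 0/1 = 1/1
  'b': [0/1 + 1/1*0/1, 0/1 + 1/1*3/5) = [0/1, 3/5)
  'f': [0/1 + 1/1*3/5, 0/1 + 1/1*4/5) = [3/5, 4/5)
  'd': [0/1 + 1/1*4/5, 0/1 + 1/1*1/1) = [4/5, 1/1) <- contains code 1249/1250
  emit 'd', narrow to [4/5, 1/1)
Step 2: interval [4/5, 1/1), width = 1/1 - 4/5 = 1/5
  'b': [4/5 + 1/5*0/1, 4/5 + 1/5*3/5) = [4/5, 23/25)
  'f': [4/5 + 1/5*3/5, 4/5 + 1/5*4/5) = [23/25, 24/25)
  'd': [4/5 + 1/5*4/5, 4/5 + 1/5*1/1) = [24/25, 1/1) <- contains code 1249/1250
  emit 'd', narrow to [24/25, 1/1)
Step 3: interval [24/25, 1/1), width = 1/1 - 24/25 = 1/25
  'b': [24/25 + 1/25*0/1, 24/25 + 1/25*3/5) = [24/25, 123/125)
  'f': [24/25 + 1/25*3/5, 24/25 + 1/25*4/5) = [123/125, 124/125)
  'd': [24/25 + 1/25*4/5, 24/25 + 1/25*1/1) = [124/125, 1/1) <- contains code 1249/1250
  emit 'd', narrow to [124/125, 1/1)
Step 4: interval [124/125, 1/1), width = 1/1 - 124/125 = 1/125
  'b': [124/125 + 1/125*0/1, 124/125 + 1/125*3/5) = [124/125, 623/625)
  'f': [124/125 + 1/125*3/5, 124/125 + 1/125*4/5) = [623/625, 624/625)
  'd': [124/125 + 1/125*4/5, 124/125 + 1/125*1/1) = [624/625, 1/1) <- contains code 1249/1250
  emit 'd', narrow to [624/625, 1/1)

Answer: dddd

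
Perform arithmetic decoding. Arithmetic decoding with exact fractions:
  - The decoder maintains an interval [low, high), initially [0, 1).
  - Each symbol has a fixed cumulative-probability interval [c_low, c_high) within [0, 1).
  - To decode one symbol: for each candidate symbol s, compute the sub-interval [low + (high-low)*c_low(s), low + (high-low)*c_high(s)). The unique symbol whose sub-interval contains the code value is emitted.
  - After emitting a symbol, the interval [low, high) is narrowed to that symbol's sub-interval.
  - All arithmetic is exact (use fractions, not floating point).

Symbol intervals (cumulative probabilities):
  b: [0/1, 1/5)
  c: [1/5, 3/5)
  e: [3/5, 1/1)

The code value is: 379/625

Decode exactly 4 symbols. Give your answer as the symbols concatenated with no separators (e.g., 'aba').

Step 1: interval [0/1, 1/1), width = 1/1 - 0/1 = 1/1
  'b': [0/1 + 1/1*0/1, 0/1 + 1/1*1/5) = [0/1, 1/5)
  'c': [0/1 + 1/1*1/5, 0/1 + 1/1*3/5) = [1/5, 3/5)
  'e': [0/1 + 1/1*3/5, 0/1 + 1/1*1/1) = [3/5, 1/1) <- contains code 379/625
  emit 'e', narrow to [3/5, 1/1)
Step 2: interval [3/5, 1/1), width = 1/1 - 3/5 = 2/5
  'b': [3/5 + 2/5*0/1, 3/5 + 2/5*1/5) = [3/5, 17/25) <- contains code 379/625
  'c': [3/5 + 2/5*1/5, 3/5 + 2/5*3/5) = [17/25, 21/25)
  'e': [3/5 + 2/5*3/5, 3/5 + 2/5*1/1) = [21/25, 1/1)
  emit 'b', narrow to [3/5, 17/25)
Step 3: interval [3/5, 17/25), width = 17/25 - 3/5 = 2/25
  'b': [3/5 + 2/25*0/1, 3/5 + 2/25*1/5) = [3/5, 77/125) <- contains code 379/625
  'c': [3/5 + 2/25*1/5, 3/5 + 2/25*3/5) = [77/125, 81/125)
  'e': [3/5 + 2/25*3/5, 3/5 + 2/25*1/1) = [81/125, 17/25)
  emit 'b', narrow to [3/5, 77/125)
Step 4: interval [3/5, 77/125), width = 77/125 - 3/5 = 2/125
  'b': [3/5 + 2/125*0/1, 3/5 + 2/125*1/5) = [3/5, 377/625)
  'c': [3/5 + 2/125*1/5, 3/5 + 2/125*3/5) = [377/625, 381/625) <- contains code 379/625
  'e': [3/5 + 2/125*3/5, 3/5 + 2/125*1/1) = [381/625, 77/125)
  emit 'c', narrow to [377/625, 381/625)

Answer: ebbc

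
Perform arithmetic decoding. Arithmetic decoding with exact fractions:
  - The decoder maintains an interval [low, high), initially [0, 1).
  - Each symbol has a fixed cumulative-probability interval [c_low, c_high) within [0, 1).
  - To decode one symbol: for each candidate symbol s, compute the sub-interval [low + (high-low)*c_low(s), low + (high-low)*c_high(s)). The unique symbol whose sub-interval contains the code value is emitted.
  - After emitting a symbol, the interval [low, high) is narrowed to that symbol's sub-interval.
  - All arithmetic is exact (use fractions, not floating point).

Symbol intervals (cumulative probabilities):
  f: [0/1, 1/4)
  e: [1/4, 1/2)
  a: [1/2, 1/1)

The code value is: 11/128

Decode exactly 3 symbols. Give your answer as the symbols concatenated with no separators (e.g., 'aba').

Step 1: interval [0/1, 1/1), width = 1/1 - 0/1 = 1/1
  'f': [0/1 + 1/1*0/1, 0/1 + 1/1*1/4) = [0/1, 1/4) <- contains code 11/128
  'e': [0/1 + 1/1*1/4, 0/1 + 1/1*1/2) = [1/4, 1/2)
  'a': [0/1 + 1/1*1/2, 0/1 + 1/1*1/1) = [1/2, 1/1)
  emit 'f', narrow to [0/1, 1/4)
Step 2: interval [0/1, 1/4), width = 1/4 - 0/1 = 1/4
  'f': [0/1 + 1/4*0/1, 0/1 + 1/4*1/4) = [0/1, 1/16)
  'e': [0/1 + 1/4*1/4, 0/1 + 1/4*1/2) = [1/16, 1/8) <- contains code 11/128
  'a': [0/1 + 1/4*1/2, 0/1 + 1/4*1/1) = [1/8, 1/4)
  emit 'e', narrow to [1/16, 1/8)
Step 3: interval [1/16, 1/8), width = 1/8 - 1/16 = 1/16
  'f': [1/16 + 1/16*0/1, 1/16 + 1/16*1/4) = [1/16, 5/64)
  'e': [1/16 + 1/16*1/4, 1/16 + 1/16*1/2) = [5/64, 3/32) <- contains code 11/128
  'a': [1/16 + 1/16*1/2, 1/16 + 1/16*1/1) = [3/32, 1/8)
  emit 'e', narrow to [5/64, 3/32)

Answer: fee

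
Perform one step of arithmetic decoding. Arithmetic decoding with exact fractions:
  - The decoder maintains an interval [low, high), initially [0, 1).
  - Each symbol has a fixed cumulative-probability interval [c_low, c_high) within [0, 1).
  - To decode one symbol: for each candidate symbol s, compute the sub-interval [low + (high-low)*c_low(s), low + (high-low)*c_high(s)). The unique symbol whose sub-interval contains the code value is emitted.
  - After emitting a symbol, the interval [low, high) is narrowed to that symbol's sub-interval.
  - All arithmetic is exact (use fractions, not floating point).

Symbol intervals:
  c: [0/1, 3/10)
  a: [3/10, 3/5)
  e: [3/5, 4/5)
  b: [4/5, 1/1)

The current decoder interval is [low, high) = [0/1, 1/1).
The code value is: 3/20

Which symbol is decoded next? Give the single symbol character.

Interval width = high − low = 1/1 − 0/1 = 1/1
Scaled code = (code − low) / width = (3/20 − 0/1) / 1/1 = 3/20
  c: [0/1, 3/10) ← scaled code falls here ✓
  a: [3/10, 3/5) 
  e: [3/5, 4/5) 
  b: [4/5, 1/1) 

Answer: c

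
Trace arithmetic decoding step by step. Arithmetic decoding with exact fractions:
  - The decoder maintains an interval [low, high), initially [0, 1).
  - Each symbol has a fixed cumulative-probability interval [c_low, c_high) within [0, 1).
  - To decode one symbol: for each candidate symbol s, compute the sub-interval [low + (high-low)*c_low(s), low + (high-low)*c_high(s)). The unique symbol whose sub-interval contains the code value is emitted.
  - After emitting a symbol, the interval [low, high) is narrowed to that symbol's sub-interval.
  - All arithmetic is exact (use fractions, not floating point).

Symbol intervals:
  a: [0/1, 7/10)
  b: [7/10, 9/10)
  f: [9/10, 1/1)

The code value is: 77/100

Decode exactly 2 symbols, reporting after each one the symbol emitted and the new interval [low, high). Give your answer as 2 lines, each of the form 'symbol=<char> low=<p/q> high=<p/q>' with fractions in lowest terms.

Answer: symbol=b low=7/10 high=9/10
symbol=a low=7/10 high=21/25

Derivation:
Step 1: interval [0/1, 1/1), width = 1/1 - 0/1 = 1/1
  'a': [0/1 + 1/1*0/1, 0/1 + 1/1*7/10) = [0/1, 7/10)
  'b': [0/1 + 1/1*7/10, 0/1 + 1/1*9/10) = [7/10, 9/10) <- contains code 77/100
  'f': [0/1 + 1/1*9/10, 0/1 + 1/1*1/1) = [9/10, 1/1)
  emit 'b', narrow to [7/10, 9/10)
Step 2: interval [7/10, 9/10), width = 9/10 - 7/10 = 1/5
  'a': [7/10 + 1/5*0/1, 7/10 + 1/5*7/10) = [7/10, 21/25) <- contains code 77/100
  'b': [7/10 + 1/5*7/10, 7/10 + 1/5*9/10) = [21/25, 22/25)
  'f': [7/10 + 1/5*9/10, 7/10 + 1/5*1/1) = [22/25, 9/10)
  emit 'a', narrow to [7/10, 21/25)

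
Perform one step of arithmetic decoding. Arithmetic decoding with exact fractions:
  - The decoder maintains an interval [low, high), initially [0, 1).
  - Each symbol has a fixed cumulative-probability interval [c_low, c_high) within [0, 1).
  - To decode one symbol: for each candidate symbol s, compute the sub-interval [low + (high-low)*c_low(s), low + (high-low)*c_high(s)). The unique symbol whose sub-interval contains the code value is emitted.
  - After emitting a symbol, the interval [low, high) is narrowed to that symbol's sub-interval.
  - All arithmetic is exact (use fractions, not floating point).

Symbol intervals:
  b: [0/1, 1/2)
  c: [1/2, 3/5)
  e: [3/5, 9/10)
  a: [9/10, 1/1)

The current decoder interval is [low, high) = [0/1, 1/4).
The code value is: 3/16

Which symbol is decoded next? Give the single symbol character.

Interval width = high − low = 1/4 − 0/1 = 1/4
Scaled code = (code − low) / width = (3/16 − 0/1) / 1/4 = 3/4
  b: [0/1, 1/2) 
  c: [1/2, 3/5) 
  e: [3/5, 9/10) ← scaled code falls here ✓
  a: [9/10, 1/1) 

Answer: e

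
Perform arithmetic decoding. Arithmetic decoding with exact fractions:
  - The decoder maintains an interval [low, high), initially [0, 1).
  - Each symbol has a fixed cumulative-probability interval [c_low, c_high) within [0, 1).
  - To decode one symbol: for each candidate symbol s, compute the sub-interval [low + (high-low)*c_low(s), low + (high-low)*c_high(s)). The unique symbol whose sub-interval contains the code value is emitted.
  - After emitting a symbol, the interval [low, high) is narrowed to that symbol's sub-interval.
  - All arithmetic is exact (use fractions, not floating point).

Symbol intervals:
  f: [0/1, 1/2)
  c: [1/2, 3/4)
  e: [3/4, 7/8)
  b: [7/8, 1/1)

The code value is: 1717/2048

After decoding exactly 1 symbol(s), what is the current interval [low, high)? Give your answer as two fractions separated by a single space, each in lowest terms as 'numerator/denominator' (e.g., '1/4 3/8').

Step 1: interval [0/1, 1/1), width = 1/1 - 0/1 = 1/1
  'f': [0/1 + 1/1*0/1, 0/1 + 1/1*1/2) = [0/1, 1/2)
  'c': [0/1 + 1/1*1/2, 0/1 + 1/1*3/4) = [1/2, 3/4)
  'e': [0/1 + 1/1*3/4, 0/1 + 1/1*7/8) = [3/4, 7/8) <- contains code 1717/2048
  'b': [0/1 + 1/1*7/8, 0/1 + 1/1*1/1) = [7/8, 1/1)
  emit 'e', narrow to [3/4, 7/8)

Answer: 3/4 7/8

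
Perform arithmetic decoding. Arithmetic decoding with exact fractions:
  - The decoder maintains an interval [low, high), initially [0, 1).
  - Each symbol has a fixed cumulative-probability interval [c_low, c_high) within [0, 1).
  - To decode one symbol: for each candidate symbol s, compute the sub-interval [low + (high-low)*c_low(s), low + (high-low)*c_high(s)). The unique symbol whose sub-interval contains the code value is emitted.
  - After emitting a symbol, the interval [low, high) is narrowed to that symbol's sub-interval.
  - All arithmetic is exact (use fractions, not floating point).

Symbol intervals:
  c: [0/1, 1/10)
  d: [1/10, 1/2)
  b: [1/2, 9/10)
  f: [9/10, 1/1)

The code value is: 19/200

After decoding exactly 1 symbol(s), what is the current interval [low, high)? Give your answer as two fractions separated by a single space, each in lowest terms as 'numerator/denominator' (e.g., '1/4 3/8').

Answer: 0/1 1/10

Derivation:
Step 1: interval [0/1, 1/1), width = 1/1 - 0/1 = 1/1
  'c': [0/1 + 1/1*0/1, 0/1 + 1/1*1/10) = [0/1, 1/10) <- contains code 19/200
  'd': [0/1 + 1/1*1/10, 0/1 + 1/1*1/2) = [1/10, 1/2)
  'b': [0/1 + 1/1*1/2, 0/1 + 1/1*9/10) = [1/2, 9/10)
  'f': [0/1 + 1/1*9/10, 0/1 + 1/1*1/1) = [9/10, 1/1)
  emit 'c', narrow to [0/1, 1/10)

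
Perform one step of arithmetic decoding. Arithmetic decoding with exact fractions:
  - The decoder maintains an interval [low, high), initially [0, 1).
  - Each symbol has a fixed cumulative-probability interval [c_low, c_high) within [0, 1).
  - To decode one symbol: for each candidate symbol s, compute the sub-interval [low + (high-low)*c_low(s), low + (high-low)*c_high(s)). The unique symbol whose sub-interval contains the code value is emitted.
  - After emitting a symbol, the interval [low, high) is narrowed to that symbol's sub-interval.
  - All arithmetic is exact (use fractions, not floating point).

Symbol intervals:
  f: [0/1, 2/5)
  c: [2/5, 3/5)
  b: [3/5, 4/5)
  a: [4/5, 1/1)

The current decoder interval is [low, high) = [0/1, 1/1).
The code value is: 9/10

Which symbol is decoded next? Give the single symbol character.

Interval width = high − low = 1/1 − 0/1 = 1/1
Scaled code = (code − low) / width = (9/10 − 0/1) / 1/1 = 9/10
  f: [0/1, 2/5) 
  c: [2/5, 3/5) 
  b: [3/5, 4/5) 
  a: [4/5, 1/1) ← scaled code falls here ✓

Answer: a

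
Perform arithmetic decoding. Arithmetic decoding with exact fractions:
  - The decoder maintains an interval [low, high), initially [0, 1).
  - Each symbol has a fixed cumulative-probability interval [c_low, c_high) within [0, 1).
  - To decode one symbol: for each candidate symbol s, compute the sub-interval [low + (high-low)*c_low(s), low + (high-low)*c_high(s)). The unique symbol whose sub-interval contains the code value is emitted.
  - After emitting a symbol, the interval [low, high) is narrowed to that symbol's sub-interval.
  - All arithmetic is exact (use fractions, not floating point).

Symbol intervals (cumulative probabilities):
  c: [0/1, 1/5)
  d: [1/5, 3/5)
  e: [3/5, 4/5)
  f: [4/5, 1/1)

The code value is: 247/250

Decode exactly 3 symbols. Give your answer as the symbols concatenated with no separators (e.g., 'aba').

Step 1: interval [0/1, 1/1), width = 1/1 - 0/1 = 1/1
  'c': [0/1 + 1/1*0/1, 0/1 + 1/1*1/5) = [0/1, 1/5)
  'd': [0/1 + 1/1*1/5, 0/1 + 1/1*3/5) = [1/5, 3/5)
  'e': [0/1 + 1/1*3/5, 0/1 + 1/1*4/5) = [3/5, 4/5)
  'f': [0/1 + 1/1*4/5, 0/1 + 1/1*1/1) = [4/5, 1/1) <- contains code 247/250
  emit 'f', narrow to [4/5, 1/1)
Step 2: interval [4/5, 1/1), width = 1/1 - 4/5 = 1/5
  'c': [4/5 + 1/5*0/1, 4/5 + 1/5*1/5) = [4/5, 21/25)
  'd': [4/5 + 1/5*1/5, 4/5 + 1/5*3/5) = [21/25, 23/25)
  'e': [4/5 + 1/5*3/5, 4/5 + 1/5*4/5) = [23/25, 24/25)
  'f': [4/5 + 1/5*4/5, 4/5 + 1/5*1/1) = [24/25, 1/1) <- contains code 247/250
  emit 'f', narrow to [24/25, 1/1)
Step 3: interval [24/25, 1/1), width = 1/1 - 24/25 = 1/25
  'c': [24/25 + 1/25*0/1, 24/25 + 1/25*1/5) = [24/25, 121/125)
  'd': [24/25 + 1/25*1/5, 24/25 + 1/25*3/5) = [121/125, 123/125)
  'e': [24/25 + 1/25*3/5, 24/25 + 1/25*4/5) = [123/125, 124/125) <- contains code 247/250
  'f': [24/25 + 1/25*4/5, 24/25 + 1/25*1/1) = [124/125, 1/1)
  emit 'e', narrow to [123/125, 124/125)

Answer: ffe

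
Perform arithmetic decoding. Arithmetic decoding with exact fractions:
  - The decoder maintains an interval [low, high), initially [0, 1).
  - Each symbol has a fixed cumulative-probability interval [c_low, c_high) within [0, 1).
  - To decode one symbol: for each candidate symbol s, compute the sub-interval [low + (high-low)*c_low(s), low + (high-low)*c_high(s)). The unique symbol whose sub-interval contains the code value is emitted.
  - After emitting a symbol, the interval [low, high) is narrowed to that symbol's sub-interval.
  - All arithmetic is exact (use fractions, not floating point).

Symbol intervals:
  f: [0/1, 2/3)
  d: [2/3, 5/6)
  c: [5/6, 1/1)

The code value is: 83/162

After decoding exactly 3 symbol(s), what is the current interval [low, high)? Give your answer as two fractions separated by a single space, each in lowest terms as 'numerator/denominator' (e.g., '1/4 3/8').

Step 1: interval [0/1, 1/1), width = 1/1 - 0/1 = 1/1
  'f': [0/1 + 1/1*0/1, 0/1 + 1/1*2/3) = [0/1, 2/3) <- contains code 83/162
  'd': [0/1 + 1/1*2/3, 0/1 + 1/1*5/6) = [2/3, 5/6)
  'c': [0/1 + 1/1*5/6, 0/1 + 1/1*1/1) = [5/6, 1/1)
  emit 'f', narrow to [0/1, 2/3)
Step 2: interval [0/1, 2/3), width = 2/3 - 0/1 = 2/3
  'f': [0/1 + 2/3*0/1, 0/1 + 2/3*2/3) = [0/1, 4/9)
  'd': [0/1 + 2/3*2/3, 0/1 + 2/3*5/6) = [4/9, 5/9) <- contains code 83/162
  'c': [0/1 + 2/3*5/6, 0/1 + 2/3*1/1) = [5/9, 2/3)
  emit 'd', narrow to [4/9, 5/9)
Step 3: interval [4/9, 5/9), width = 5/9 - 4/9 = 1/9
  'f': [4/9 + 1/9*0/1, 4/9 + 1/9*2/3) = [4/9, 14/27) <- contains code 83/162
  'd': [4/9 + 1/9*2/3, 4/9 + 1/9*5/6) = [14/27, 29/54)
  'c': [4/9 + 1/9*5/6, 4/9 + 1/9*1/1) = [29/54, 5/9)
  emit 'f', narrow to [4/9, 14/27)

Answer: 4/9 14/27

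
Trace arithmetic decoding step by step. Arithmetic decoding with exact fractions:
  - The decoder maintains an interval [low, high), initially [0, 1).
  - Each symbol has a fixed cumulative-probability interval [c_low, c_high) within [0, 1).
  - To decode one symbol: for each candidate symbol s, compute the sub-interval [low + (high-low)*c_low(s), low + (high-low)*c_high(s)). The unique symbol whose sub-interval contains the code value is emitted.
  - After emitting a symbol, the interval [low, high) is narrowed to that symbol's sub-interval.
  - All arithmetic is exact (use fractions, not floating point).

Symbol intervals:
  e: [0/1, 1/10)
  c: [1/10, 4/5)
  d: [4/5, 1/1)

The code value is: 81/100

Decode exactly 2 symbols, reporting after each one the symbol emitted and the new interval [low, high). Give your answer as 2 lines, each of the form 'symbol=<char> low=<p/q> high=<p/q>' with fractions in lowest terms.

Answer: symbol=d low=4/5 high=1/1
symbol=e low=4/5 high=41/50

Derivation:
Step 1: interval [0/1, 1/1), width = 1/1 - 0/1 = 1/1
  'e': [0/1 + 1/1*0/1, 0/1 + 1/1*1/10) = [0/1, 1/10)
  'c': [0/1 + 1/1*1/10, 0/1 + 1/1*4/5) = [1/10, 4/5)
  'd': [0/1 + 1/1*4/5, 0/1 + 1/1*1/1) = [4/5, 1/1) <- contains code 81/100
  emit 'd', narrow to [4/5, 1/1)
Step 2: interval [4/5, 1/1), width = 1/1 - 4/5 = 1/5
  'e': [4/5 + 1/5*0/1, 4/5 + 1/5*1/10) = [4/5, 41/50) <- contains code 81/100
  'c': [4/5 + 1/5*1/10, 4/5 + 1/5*4/5) = [41/50, 24/25)
  'd': [4/5 + 1/5*4/5, 4/5 + 1/5*1/1) = [24/25, 1/1)
  emit 'e', narrow to [4/5, 41/50)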